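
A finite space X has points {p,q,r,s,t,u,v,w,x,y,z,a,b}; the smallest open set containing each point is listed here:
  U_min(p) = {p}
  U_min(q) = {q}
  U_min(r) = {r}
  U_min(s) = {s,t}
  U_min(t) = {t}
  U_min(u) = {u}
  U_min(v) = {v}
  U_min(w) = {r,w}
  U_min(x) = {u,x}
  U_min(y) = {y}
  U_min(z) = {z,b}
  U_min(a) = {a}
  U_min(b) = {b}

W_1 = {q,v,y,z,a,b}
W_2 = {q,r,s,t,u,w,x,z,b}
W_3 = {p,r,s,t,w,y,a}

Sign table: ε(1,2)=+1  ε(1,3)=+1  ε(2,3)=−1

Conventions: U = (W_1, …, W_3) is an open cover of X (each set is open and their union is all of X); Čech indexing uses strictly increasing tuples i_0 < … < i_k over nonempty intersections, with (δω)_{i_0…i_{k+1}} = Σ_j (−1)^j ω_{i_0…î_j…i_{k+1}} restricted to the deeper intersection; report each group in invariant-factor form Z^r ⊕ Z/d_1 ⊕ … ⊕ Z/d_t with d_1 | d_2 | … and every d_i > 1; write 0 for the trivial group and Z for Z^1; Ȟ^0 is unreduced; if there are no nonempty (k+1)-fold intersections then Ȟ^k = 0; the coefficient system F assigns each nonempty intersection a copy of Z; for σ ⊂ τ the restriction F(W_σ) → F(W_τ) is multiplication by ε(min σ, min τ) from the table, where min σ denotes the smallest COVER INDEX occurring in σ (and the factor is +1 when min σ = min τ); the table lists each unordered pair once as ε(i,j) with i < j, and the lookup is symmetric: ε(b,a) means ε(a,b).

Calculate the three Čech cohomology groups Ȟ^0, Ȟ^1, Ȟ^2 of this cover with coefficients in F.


nerve simplices:
  W12={q,z,b} W13={y,a} W23={r,s,t,w}
C dims 3,3; δ0: rk 3, SNF 1^2·2
degree 0: 3−3−0 = 0 → Ȟ^0 ≅ 0
degree 1: 3−0−3 = 0 plus torsion [2] → Ȟ^1 ≅ Z/2
degree 2: 0−0−0 = 0 → Ȟ^2 ≅ 0

Ȟ^0 ≅ 0, Ȟ^1 ≅ Z/2 and Ȟ^2 ≅ 0


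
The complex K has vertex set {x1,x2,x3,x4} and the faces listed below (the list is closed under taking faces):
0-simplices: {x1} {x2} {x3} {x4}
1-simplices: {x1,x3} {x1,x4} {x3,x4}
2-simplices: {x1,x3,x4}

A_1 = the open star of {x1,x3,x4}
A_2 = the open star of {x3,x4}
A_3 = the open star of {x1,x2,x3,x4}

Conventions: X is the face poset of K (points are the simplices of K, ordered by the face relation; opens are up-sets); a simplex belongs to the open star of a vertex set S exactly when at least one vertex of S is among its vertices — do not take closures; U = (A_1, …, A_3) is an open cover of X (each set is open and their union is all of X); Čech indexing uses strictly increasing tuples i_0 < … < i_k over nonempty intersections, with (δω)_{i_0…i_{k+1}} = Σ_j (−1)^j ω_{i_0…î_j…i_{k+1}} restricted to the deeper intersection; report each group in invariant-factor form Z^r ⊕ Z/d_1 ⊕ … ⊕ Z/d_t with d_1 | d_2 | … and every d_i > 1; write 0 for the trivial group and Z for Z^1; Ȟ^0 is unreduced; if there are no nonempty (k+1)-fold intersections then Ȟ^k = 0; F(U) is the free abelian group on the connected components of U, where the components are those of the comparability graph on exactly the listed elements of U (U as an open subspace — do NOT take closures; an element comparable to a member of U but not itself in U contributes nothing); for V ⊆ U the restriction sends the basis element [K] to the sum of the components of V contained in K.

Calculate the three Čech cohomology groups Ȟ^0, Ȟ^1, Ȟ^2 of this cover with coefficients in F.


Ȟ^0 = Z^2; Ȟ^1 = 0; Ȟ^2 = 0

nonempty intersections:
  A1={{x1},{x3},{x4},{x1,x3},{x1,x4},{x3,x4},{x1,x3,x4}} A2={{x3},{x4},{x1,x3},{x1,x4},{x3,x4},{x1,x3,x4}} A3={{x1},{x2},{x3},{x4},{x1,x3},{x1,x4},{x3,x4},{x1,x3,x4}}
  A12={{x3},{x4},{x1,x3},{x1,x4},{x3,x4},{x1,x3,x4}} A13={{x1},{x3},{x4},{x1,x3},{x1,x4},{x3,x4},{x1,x3,x4}} A23={{x3},{x4},{x1,x3},{x1,x4},{x3,x4},{x1,x3,x4}}
  A123={{x3},{x4},{x1,x3},{x1,x4},{x3,x4},{x1,x3,x4}}
components per intersection:
  A1: {{x1},{x3},{x4},{x1,x3},{x1,x4},{x3,x4},{x1,x3,x4}}
  A2: {{x3},{x4},{x1,x3},{x1,x4},{x3,x4},{x1,x3,x4}}
  A3: {{x1},{x3},{x4},{x1,x3},{x1,x4},{x3,x4},{x1,x3,x4}} {{x2}}
  A12: {{x3},{x4},{x1,x3},{x1,x4},{x3,x4},{x1,x3,x4}}
  A13: {{x1},{x3},{x4},{x1,x3},{x1,x4},{x3,x4},{x1,x3,x4}}
  A23: {{x3},{x4},{x1,x3},{x1,x4},{x3,x4},{x1,x3,x4}}
  A123: {{x3},{x4},{x1,x3},{x1,x4},{x3,x4},{x1,x3,x4}}
C dims 4,3,1; δ0: rk 2, SNF 1^2; δ1: rk 1, SNF 1^1
Ȟ^0: (4−2)−0=2 ⇒ Z^2
Ȟ^1: (3−1)−2=0 ⇒ 0
Ȟ^2: (1−0)−1=0 ⇒ 0


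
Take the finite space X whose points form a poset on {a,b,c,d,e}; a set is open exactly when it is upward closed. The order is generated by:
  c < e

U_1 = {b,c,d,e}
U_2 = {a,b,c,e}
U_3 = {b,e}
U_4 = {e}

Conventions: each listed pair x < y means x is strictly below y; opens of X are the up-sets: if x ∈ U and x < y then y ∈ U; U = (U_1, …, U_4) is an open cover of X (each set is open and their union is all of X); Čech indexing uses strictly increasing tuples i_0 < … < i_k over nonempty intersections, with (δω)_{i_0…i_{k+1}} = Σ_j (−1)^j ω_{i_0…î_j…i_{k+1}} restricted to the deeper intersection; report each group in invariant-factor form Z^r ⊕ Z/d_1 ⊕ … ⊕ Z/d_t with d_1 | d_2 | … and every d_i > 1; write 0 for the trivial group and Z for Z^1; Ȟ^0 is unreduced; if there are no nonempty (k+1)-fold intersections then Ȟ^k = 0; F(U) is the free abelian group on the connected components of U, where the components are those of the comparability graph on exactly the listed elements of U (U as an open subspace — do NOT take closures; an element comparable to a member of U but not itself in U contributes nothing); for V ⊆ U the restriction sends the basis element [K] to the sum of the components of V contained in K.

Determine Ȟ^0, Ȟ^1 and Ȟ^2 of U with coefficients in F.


Ȟ^0(U;F) ≅ Z^4, Ȟ^1(U;F) ≅ 0 and Ȟ^2(U;F) ≅ 0

nerve simplices:
  U12={b,c,e} U13={b,e} U14={e} U23={b,e} U24={e} U34={e}
  U123={b,e} U124={e} U134={e} U234={e}
  U1234={e}
components per intersection:
  U1: {b} {c,e} {d}
  U2: {a} {b} {c,e}
  U3: {b} {e}
  U4: {e}
  U12: {b} {c,e}
  U13: {b} {e}
  U14: {e}
  U23: {b} {e}
  U24: {e}
  U34: {e}
  U123: {b} {e}
  U124: {e}
  U134: {e}
  U234: {e}
  U1234: {e}
C dims 9,9,5,1; δ0: rk 5, SNF 1^5; δ1: rk 4, SNF 1^4; δ2: rk 1, SNF 1^1
degree 0: 9−5−0 = 4 → Ȟ^0 ≅ Z^4
degree 1: 9−4−5 = 0 → Ȟ^1 ≅ 0
degree 2: 5−1−4 = 0 → Ȟ^2 ≅ 0


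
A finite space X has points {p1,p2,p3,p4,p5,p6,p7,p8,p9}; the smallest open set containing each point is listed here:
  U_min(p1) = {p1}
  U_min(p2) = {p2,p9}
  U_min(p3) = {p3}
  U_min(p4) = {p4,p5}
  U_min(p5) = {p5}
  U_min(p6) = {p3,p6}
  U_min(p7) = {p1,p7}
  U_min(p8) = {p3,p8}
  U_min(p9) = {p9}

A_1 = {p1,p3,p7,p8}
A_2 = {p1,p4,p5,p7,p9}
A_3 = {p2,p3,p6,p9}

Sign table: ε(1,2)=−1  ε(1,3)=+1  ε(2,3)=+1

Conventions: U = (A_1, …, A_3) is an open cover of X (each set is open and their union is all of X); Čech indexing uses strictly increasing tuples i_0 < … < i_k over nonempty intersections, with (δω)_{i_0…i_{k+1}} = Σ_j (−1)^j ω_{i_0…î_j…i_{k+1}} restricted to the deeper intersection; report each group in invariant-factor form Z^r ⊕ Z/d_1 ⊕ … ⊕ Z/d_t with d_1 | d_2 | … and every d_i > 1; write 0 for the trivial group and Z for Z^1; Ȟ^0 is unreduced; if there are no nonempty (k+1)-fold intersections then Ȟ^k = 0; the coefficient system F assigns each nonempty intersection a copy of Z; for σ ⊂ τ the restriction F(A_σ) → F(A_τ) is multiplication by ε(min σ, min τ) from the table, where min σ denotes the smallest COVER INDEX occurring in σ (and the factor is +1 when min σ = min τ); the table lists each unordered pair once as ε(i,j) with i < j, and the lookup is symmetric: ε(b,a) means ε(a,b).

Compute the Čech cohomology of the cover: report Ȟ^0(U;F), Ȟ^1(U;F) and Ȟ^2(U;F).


nonempty intersections:
  A12={p1,p7} A13={p3} A23={p9}
C dims 3,3; δ0: rk 3, SNF 1^2·2
Ȟ^0: (3−3)−0=0 ⇒ 0
Ȟ^1: (3−0)−3=0 plus torsion [2] ⇒ Z/2
Ȟ^2: (0−0)−0=0 ⇒ 0

Ȟ^0 ≅ 0,  Ȟ^1 ≅ Z/2,  Ȟ^2 ≅ 0


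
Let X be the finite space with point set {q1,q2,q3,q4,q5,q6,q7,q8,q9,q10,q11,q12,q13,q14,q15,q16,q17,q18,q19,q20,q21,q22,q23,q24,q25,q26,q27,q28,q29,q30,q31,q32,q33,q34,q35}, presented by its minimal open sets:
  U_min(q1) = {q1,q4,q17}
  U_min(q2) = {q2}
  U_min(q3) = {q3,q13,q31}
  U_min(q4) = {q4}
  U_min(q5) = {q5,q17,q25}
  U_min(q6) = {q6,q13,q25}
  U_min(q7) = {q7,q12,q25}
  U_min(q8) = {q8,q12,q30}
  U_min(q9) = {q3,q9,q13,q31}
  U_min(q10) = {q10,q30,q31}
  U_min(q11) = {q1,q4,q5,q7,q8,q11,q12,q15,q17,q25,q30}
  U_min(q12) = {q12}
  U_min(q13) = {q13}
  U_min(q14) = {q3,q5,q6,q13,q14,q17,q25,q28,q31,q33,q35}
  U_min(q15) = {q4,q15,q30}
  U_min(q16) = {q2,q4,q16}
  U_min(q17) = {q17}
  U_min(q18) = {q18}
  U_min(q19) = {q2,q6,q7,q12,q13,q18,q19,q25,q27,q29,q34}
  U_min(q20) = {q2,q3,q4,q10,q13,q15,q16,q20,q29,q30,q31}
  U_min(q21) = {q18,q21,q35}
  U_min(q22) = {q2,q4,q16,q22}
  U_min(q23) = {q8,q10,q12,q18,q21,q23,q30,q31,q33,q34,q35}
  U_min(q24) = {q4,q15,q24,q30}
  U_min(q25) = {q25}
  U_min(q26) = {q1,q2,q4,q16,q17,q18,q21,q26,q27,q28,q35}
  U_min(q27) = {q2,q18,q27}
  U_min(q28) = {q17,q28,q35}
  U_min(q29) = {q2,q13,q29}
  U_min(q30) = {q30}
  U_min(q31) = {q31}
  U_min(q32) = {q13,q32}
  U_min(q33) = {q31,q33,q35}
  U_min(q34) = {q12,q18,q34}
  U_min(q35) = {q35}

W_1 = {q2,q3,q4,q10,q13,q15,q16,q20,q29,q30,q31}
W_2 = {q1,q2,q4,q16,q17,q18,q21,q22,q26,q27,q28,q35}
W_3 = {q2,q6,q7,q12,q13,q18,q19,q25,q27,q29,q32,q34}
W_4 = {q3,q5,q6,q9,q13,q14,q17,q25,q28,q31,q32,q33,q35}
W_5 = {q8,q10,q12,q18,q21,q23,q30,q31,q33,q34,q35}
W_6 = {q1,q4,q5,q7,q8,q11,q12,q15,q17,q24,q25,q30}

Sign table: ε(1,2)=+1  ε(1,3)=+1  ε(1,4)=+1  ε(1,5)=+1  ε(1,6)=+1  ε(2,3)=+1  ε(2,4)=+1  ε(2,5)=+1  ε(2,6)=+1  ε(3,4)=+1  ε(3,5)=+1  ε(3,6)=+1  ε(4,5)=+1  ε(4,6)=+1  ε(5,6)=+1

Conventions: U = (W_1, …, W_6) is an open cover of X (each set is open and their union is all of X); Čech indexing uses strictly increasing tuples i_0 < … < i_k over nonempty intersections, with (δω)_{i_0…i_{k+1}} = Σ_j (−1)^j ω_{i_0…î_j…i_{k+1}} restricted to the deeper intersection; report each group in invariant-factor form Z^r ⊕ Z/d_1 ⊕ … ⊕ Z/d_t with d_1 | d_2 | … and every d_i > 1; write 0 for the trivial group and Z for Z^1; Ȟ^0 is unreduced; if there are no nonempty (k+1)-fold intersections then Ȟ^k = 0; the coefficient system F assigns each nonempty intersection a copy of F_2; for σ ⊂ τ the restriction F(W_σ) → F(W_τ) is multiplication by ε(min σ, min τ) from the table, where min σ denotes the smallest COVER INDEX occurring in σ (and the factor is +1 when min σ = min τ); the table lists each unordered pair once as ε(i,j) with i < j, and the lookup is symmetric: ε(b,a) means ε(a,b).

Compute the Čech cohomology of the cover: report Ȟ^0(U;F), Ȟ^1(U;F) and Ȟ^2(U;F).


Ȟ^0 ≅ Z/2,  Ȟ^1 ≅ Z/2,  Ȟ^2 ≅ Z/2

nonempty overlaps:
  W12={q2,q4,q16} W13={q2,q13,q29} W14={q3,q13,q31} W15={q10,q30,q31} W16={q4,q15,q30} W23={q2,q18,q27} W24={q17,q28,q35} W25={q18,q21,q35} W26={q1,q4,q17} W34={q6,q13,q25,q32} W35={q12,q18,q34} W36={q7,q12,q25} W45={q31,q33,q35} W46={q5,q17,q25} W56={q8,q12,q30}
  W123={q2} W126={q4} W134={q13} W145={q31} W156={q30} W235={q18} W245={q35} W246={q17} W346={q25} W356={q12}
C dims 6,15,10; δ0: rk_F2 5; δ1: rk_F2 9
degree 0: 6−5−0 = 1 → Ȟ^0 ≅ Z/2
degree 1: 15−9−5 = 1 → Ȟ^1 ≅ Z/2
degree 2: 10−0−9 = 1 → Ȟ^2 ≅ Z/2


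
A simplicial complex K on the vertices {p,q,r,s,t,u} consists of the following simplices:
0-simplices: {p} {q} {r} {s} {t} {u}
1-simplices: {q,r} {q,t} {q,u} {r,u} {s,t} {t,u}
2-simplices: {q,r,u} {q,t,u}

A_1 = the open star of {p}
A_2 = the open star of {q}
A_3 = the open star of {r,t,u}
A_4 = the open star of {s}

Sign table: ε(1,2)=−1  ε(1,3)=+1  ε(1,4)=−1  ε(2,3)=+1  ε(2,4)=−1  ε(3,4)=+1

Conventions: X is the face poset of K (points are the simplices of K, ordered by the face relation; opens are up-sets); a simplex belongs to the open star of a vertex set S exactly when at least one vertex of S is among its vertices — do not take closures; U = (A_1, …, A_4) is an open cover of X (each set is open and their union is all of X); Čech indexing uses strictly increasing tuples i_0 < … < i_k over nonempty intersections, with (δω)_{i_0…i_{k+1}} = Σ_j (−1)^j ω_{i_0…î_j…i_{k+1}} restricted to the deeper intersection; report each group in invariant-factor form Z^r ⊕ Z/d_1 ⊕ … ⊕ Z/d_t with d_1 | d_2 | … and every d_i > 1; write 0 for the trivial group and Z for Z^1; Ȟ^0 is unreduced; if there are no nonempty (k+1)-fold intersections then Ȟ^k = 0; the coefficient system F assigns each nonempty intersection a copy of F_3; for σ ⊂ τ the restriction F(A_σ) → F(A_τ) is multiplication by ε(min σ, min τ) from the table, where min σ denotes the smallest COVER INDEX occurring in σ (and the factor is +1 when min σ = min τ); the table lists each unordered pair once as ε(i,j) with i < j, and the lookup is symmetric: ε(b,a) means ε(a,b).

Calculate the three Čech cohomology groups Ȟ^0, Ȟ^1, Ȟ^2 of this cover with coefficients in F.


Ȟ^0(U;F) ≅ Z/3 ⊕ Z/3,  Ȟ^1(U;F) ≅ 0,  Ȟ^2(U;F) ≅ 0

cover nerve:
  A1={{p}} A2={{q},{q,r},{q,t},{q,u},{q,r,u},{q,t,u}} A3={{r},{t},{u},{q,r},{q,t},{q,u},{r,u},{s,t},{t,u},{q,r,u},{q,t,u}} A4={{s},{s,t}}
  A23={{q,r},{q,t},{q,u},{q,r,u},{q,t,u}} A34={{s,t}}
C dims 4,2; δ0: rk_F3 2
Ȟ^0: (4−2)−0=2 ⇒ Z/3 ⊕ Z/3
Ȟ^1: (2−0)−2=0 ⇒ 0
Ȟ^2: (0−0)−0=0 ⇒ 0


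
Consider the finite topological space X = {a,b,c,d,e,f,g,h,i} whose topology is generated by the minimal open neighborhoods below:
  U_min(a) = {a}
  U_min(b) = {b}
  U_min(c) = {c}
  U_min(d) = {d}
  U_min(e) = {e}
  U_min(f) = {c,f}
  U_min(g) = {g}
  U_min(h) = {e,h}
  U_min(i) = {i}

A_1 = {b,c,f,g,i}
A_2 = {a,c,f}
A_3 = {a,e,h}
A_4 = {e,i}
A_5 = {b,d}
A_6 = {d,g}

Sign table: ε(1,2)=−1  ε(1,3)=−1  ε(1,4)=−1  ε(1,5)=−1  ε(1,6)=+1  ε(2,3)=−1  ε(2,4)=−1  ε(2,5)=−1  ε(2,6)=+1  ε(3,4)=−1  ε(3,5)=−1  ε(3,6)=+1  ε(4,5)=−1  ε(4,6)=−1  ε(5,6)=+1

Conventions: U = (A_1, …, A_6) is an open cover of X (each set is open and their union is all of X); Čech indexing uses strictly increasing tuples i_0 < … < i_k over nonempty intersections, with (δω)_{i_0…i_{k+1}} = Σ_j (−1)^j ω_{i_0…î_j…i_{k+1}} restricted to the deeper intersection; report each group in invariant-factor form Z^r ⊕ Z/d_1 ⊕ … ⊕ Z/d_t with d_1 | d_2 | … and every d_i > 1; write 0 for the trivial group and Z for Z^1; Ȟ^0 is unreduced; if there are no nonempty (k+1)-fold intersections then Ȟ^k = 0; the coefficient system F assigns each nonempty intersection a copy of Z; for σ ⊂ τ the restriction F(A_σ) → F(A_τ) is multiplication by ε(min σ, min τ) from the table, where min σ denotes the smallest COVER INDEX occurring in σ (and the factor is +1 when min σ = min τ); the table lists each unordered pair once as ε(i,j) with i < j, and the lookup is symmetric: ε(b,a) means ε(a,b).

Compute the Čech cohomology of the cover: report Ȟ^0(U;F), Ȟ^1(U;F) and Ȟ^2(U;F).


nonempty overlaps:
  A12={c,f} A14={i} A15={b} A16={g} A23={a} A34={e} A56={d}
C dims 6,7; δ0: rk 6, SNF 1^5·2
degree 0: 6−6−0 = 0 → Ȟ^0 ≅ 0
degree 1: 7−0−6 = 1 plus torsion [2] → Ȟ^1 ≅ Z ⊕ Z/2
degree 2: 0−0−0 = 0 → Ȟ^2 ≅ 0

Ȟ^0 = 0,  Ȟ^1 = Z ⊕ Z/2,  Ȟ^2 = 0


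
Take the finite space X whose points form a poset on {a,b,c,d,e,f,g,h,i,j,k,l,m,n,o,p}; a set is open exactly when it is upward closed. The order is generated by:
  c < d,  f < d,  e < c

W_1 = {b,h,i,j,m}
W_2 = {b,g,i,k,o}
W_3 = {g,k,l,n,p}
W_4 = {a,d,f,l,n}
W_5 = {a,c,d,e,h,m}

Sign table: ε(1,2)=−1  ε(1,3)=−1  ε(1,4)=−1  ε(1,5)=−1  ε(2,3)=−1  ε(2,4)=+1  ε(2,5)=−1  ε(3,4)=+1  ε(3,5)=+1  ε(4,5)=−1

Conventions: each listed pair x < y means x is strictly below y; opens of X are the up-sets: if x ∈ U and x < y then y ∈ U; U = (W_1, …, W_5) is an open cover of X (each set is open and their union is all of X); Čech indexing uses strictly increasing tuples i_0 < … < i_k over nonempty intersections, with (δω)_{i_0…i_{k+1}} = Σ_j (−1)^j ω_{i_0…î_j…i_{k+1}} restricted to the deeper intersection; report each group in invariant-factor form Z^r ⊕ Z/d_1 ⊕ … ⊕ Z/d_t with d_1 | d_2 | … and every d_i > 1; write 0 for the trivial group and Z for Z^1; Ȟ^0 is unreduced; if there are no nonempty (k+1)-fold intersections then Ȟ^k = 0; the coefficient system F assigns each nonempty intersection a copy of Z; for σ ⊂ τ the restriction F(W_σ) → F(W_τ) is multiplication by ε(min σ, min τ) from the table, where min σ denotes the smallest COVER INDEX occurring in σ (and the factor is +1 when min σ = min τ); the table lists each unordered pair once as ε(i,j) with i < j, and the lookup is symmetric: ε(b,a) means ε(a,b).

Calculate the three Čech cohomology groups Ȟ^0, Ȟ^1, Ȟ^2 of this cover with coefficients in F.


nonempty overlaps:
  W12={b,i} W15={h,m} W23={g,k} W34={l,n} W45={a,d}
C dims 5,5; δ0: rk 4, SNF 1^4
degree 0: 5−4−0 = 1 → Ȟ^0 ≅ Z
degree 1: 5−0−4 = 1 → Ȟ^1 ≅ Z
degree 2: 0−0−0 = 0 → Ȟ^2 ≅ 0

Ȟ^0 ≅ Z,  Ȟ^1 ≅ Z,  Ȟ^2 ≅ 0


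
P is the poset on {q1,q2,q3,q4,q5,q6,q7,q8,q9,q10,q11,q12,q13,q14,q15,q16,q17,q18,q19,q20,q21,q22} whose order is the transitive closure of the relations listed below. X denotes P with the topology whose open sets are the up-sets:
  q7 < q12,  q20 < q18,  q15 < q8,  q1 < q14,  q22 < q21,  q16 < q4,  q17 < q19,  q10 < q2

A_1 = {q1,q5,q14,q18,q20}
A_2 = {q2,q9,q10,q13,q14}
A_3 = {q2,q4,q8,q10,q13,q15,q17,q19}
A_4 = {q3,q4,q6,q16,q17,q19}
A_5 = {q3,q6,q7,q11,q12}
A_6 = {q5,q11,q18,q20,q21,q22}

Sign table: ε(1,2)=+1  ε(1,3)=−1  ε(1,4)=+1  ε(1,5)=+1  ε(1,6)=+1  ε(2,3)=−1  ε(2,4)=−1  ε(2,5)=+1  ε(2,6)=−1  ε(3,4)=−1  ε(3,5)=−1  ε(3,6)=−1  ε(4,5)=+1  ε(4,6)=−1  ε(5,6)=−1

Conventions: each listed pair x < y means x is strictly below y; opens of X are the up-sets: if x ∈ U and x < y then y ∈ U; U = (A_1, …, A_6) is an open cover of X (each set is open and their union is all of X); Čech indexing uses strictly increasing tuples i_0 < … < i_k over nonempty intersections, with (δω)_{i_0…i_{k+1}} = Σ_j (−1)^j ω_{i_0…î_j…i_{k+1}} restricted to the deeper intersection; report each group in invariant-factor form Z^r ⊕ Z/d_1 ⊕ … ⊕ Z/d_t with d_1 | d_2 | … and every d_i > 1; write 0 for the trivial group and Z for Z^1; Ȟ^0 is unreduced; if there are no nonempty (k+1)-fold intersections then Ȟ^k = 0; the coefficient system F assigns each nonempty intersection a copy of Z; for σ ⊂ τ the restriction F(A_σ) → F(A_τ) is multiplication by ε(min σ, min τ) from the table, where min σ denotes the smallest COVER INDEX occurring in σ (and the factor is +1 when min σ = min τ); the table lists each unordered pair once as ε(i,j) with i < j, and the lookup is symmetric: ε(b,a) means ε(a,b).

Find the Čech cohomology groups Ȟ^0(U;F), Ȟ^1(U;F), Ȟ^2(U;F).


Ȟ^0(U;F) ≅ 0, Ȟ^1(U;F) ≅ Z/2 and Ȟ^2(U;F) ≅ 0

nonempty overlaps:
  A12={q14} A16={q5,q18,q20} A23={q2,q10,q13} A34={q4,q17,q19} A45={q3,q6} A56={q11}
C dims 6,6; δ0: rk 6, SNF 1^5·2
degree 0: 6−6−0 = 0 → Ȟ^0 ≅ 0
degree 1: 6−0−6 = 0 plus torsion [2] → Ȟ^1 ≅ Z/2
degree 2: 0−0−0 = 0 → Ȟ^2 ≅ 0


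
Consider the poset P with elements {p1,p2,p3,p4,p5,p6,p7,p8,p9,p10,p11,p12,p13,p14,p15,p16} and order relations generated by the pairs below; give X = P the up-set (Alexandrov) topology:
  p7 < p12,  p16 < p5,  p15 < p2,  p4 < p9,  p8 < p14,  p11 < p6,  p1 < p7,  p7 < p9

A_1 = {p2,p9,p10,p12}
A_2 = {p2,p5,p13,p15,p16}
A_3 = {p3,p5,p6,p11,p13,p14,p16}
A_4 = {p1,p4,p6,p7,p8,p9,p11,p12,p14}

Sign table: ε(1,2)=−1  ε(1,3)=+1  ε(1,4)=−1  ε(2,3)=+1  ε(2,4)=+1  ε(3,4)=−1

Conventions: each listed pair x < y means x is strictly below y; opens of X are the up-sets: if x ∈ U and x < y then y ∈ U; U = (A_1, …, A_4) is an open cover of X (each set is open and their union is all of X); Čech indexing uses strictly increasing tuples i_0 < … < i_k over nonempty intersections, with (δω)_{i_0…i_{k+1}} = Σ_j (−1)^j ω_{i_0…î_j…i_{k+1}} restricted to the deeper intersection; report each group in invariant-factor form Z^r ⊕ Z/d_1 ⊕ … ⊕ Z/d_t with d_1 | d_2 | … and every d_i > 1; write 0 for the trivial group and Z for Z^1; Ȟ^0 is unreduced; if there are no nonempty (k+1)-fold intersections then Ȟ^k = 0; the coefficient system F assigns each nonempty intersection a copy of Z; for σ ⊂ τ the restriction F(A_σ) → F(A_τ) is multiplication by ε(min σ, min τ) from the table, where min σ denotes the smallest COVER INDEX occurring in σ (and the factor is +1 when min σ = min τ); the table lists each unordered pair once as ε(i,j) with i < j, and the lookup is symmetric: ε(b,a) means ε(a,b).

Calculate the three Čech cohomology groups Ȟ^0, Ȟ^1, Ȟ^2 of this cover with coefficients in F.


Ȟ^0 = 0, Ȟ^1 = Z/2 and Ȟ^2 = 0

nerve of the cover:
  A12={p2} A14={p9,p12} A23={p5,p13,p16} A34={p6,p11,p14}
C dims 4,4; δ0: rk 4, SNF 1^3·2
Ȟ^0 = (4 − 4) − 0 = 0, so Ȟ^0 ≅ 0
Ȟ^1 = (4 − 0) − 4 = 0 plus torsion [2], so Ȟ^1 ≅ Z/2
Ȟ^2 = (0 − 0) − 0 = 0, so Ȟ^2 ≅ 0


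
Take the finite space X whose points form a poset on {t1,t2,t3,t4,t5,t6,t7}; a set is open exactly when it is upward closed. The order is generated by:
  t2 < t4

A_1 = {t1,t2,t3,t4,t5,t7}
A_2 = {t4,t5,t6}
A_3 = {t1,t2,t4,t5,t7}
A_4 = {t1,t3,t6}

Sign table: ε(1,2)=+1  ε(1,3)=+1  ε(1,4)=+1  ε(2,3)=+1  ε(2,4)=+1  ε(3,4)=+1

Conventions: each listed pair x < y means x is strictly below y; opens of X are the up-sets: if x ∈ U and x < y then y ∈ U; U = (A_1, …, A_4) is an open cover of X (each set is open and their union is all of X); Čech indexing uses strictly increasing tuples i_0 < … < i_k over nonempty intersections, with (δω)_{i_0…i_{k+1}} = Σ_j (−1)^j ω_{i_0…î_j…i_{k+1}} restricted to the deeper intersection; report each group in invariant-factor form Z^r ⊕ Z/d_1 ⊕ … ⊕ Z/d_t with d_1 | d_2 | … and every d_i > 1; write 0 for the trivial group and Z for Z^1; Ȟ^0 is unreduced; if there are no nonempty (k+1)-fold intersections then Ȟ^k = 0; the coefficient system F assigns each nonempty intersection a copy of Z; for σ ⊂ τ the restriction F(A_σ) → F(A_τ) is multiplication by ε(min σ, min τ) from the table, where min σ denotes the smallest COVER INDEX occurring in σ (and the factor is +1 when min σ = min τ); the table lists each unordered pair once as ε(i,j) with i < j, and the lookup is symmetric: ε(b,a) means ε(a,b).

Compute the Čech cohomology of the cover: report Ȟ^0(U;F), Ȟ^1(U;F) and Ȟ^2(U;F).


nonempty overlaps:
  A12={t4,t5} A13={t1,t2,t4,t5,t7} A14={t1,t3} A23={t4,t5} A24={t6} A34={t1}
  A123={t4,t5} A134={t1}
C dims 4,6,2; δ0: rk 3, SNF 1^3; δ1: rk 2, SNF 1^2
degree 0: 4−3−0 = 1 → Ȟ^0 ≅ Z
degree 1: 6−2−3 = 1 → Ȟ^1 ≅ Z
degree 2: 2−0−2 = 0 → Ȟ^2 ≅ 0

Ȟ^0(U;F) ≅ Z,  Ȟ^1(U;F) ≅ Z,  Ȟ^2(U;F) ≅ 0


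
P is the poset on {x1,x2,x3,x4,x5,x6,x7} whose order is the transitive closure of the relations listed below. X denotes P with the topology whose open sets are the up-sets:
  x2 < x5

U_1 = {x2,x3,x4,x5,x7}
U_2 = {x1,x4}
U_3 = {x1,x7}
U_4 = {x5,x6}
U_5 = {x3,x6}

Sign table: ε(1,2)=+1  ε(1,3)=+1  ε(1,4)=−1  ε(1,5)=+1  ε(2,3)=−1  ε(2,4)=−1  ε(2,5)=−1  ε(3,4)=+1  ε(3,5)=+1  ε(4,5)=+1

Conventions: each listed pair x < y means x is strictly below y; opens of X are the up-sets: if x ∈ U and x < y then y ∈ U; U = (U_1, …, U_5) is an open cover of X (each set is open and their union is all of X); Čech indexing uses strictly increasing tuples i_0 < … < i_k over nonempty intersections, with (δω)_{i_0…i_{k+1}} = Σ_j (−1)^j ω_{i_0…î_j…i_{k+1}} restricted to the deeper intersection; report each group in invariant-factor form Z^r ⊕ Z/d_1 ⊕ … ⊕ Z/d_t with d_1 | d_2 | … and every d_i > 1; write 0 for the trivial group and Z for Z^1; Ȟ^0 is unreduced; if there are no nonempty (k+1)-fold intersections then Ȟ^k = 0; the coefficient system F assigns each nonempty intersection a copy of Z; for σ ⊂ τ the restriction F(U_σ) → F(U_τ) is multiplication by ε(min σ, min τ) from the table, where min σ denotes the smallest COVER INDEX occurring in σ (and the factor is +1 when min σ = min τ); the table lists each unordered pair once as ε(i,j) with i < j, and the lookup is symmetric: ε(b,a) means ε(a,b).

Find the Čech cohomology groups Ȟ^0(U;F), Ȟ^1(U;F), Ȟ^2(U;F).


nerve simplices:
  U12={x4} U13={x7} U14={x5} U15={x3} U23={x1} U45={x6}
C dims 5,6; δ0: rk 5, SNF 1^4·2
degree 0: 5−5−0 = 0 → Ȟ^0 ≅ 0
degree 1: 6−0−5 = 1 plus torsion [2] → Ȟ^1 ≅ Z ⊕ Z/2
degree 2: 0−0−0 = 0 → Ȟ^2 ≅ 0

Ȟ^0 ≅ 0,  Ȟ^1 ≅ Z ⊕ Z/2,  Ȟ^2 ≅ 0


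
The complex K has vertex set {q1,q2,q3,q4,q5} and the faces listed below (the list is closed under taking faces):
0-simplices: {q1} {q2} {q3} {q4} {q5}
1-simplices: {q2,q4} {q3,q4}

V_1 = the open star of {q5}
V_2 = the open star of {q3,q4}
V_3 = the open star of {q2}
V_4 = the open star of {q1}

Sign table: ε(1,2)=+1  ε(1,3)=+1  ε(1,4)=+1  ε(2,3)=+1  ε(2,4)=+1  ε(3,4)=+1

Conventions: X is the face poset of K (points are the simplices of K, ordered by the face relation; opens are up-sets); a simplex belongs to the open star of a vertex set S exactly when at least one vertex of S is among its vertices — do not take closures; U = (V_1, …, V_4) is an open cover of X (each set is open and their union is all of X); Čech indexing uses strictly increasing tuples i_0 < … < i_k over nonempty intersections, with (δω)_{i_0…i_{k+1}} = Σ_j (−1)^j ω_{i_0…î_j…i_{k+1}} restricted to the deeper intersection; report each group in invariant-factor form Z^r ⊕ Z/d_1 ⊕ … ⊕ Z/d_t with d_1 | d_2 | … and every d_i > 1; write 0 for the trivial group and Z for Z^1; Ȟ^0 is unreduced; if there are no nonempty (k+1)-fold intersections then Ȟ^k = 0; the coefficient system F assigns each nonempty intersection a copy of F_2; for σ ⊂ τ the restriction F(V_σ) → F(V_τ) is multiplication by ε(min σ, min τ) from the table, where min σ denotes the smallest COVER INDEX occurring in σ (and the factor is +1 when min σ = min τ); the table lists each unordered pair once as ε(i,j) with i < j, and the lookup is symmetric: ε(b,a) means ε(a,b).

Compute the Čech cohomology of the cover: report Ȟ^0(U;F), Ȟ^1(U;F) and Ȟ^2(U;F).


Ȟ^0 = Z/2 ⊕ Z/2 ⊕ Z/2,  Ȟ^1 = 0,  Ȟ^2 = 0

nonempty overlaps:
  V1={{q5}} V2={{q3},{q4},{q2,q4},{q3,q4}} V3={{q2},{q2,q4}} V4={{q1}}
  V23={{q2,q4}}
C dims 4,1; δ0: rk_F2 1
degree 0: 4−1−0 = 3 → Ȟ^0 ≅ Z/2 ⊕ Z/2 ⊕ Z/2
degree 1: 1−0−1 = 0 → Ȟ^1 ≅ 0
degree 2: 0−0−0 = 0 → Ȟ^2 ≅ 0


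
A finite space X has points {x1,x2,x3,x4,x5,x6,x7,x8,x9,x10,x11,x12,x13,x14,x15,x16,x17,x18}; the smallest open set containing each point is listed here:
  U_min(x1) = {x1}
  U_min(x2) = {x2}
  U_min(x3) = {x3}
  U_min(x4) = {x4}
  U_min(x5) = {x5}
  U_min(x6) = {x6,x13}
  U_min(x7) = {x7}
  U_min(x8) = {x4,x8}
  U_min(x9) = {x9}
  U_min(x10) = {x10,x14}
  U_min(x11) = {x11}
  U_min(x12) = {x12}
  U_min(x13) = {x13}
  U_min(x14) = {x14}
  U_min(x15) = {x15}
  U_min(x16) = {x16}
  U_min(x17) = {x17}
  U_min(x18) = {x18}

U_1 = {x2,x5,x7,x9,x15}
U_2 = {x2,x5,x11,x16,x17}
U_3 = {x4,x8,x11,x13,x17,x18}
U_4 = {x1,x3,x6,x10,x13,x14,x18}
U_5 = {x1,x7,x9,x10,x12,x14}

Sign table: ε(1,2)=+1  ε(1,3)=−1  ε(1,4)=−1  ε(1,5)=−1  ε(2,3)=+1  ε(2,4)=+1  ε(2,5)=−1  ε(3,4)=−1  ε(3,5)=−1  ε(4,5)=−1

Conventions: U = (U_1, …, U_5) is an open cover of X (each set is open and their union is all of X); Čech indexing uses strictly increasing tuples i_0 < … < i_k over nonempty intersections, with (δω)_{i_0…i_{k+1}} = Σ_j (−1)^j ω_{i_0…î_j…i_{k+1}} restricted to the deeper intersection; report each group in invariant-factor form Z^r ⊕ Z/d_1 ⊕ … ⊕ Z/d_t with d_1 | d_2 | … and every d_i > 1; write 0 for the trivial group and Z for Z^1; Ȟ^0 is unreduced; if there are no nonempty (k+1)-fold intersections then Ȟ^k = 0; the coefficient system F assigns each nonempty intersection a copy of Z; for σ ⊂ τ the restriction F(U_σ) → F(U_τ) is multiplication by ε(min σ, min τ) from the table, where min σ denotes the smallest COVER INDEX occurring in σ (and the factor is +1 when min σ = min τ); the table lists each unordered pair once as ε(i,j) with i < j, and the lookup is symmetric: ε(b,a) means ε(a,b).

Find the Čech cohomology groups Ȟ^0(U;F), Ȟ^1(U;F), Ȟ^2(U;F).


Ȟ^0(U;F) ≅ 0; Ȟ^1(U;F) ≅ Z/2; Ȟ^2(U;F) ≅ 0

nonempty intersections:
  U12={x2,x5} U15={x7,x9} U23={x11,x17} U34={x13,x18} U45={x1,x10,x14}
C dims 5,5; δ0: rk 5, SNF 1^4·2
Ȟ^0: (5−5)−0=0 ⇒ 0
Ȟ^1: (5−0)−5=0 plus torsion [2] ⇒ Z/2
Ȟ^2: (0−0)−0=0 ⇒ 0


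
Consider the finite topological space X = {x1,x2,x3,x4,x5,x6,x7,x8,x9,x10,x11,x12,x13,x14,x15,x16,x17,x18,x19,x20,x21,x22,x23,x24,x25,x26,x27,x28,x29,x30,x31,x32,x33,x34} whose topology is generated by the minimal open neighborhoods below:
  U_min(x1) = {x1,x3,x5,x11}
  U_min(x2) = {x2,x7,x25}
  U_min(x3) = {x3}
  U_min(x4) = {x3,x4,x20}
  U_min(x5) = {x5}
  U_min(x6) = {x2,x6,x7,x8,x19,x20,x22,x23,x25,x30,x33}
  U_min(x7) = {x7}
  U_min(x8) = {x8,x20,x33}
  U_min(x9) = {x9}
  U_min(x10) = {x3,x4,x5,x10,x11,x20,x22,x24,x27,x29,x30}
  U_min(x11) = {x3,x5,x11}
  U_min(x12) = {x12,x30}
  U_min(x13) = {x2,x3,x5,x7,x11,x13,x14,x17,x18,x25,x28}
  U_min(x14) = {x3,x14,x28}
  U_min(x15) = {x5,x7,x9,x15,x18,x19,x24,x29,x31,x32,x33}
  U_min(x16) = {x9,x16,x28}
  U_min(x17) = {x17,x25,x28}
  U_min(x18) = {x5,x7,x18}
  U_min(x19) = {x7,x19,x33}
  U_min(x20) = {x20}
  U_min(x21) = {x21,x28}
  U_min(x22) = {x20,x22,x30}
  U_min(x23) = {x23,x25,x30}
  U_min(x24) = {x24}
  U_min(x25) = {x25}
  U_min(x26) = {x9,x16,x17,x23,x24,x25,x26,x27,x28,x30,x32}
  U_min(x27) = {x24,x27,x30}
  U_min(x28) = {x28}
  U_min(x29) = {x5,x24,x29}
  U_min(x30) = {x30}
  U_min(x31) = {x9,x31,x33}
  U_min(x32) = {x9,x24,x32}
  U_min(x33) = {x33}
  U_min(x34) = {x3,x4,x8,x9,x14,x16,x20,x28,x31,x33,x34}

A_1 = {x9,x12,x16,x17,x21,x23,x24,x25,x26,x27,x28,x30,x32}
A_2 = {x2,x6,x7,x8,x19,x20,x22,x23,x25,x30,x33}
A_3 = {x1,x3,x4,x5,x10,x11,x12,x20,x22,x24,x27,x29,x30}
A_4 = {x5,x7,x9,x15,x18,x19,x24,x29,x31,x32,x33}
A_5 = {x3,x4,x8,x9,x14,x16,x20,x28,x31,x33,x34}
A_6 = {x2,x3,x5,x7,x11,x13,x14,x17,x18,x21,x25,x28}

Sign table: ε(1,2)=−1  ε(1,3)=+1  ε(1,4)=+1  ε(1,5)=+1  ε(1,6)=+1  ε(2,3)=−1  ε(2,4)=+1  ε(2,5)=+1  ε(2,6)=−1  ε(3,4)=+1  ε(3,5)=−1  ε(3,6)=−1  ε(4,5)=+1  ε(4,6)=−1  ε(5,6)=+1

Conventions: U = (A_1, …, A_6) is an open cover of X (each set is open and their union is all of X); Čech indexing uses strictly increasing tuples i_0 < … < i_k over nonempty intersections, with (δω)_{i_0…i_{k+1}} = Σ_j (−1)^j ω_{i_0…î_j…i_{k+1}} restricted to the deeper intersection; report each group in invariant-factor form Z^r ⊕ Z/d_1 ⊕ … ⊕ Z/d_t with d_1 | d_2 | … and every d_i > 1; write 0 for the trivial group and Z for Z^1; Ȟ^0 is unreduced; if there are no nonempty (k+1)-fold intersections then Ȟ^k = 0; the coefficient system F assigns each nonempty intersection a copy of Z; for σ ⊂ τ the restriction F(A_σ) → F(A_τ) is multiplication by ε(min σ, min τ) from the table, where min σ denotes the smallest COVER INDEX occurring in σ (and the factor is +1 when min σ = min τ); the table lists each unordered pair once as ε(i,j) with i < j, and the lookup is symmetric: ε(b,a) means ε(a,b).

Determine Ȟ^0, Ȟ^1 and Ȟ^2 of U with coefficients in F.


Ȟ^0(U;F) ≅ 0, Ȟ^1(U;F) ≅ Z/2, Ȟ^2(U;F) ≅ Z

nerve of the cover:
  A12={x23,x25,x30} A13={x12,x24,x27,x30} A14={x9,x24,x32} A15={x9,x16,x28} A16={x17,x21,x25,x28} A23={x20,x22,x30} A24={x7,x19,x33} A25={x8,x20,x33} A26={x2,x7,x25} A34={x5,x24,x29} A35={x3,x4,x20} A36={x3,x5,x11} A45={x9,x31,x33} A46={x5,x7,x18} A56={x3,x14,x28}
  A123={x30} A126={x25} A134={x24} A145={x9} A156={x28} A235={x20} A245={x33} A246={x7} A346={x5} A356={x3}
C dims 6,15,10; δ0: rk 6, SNF 1^5·2; δ1: rk 9, SNF 1^9
Ȟ^0 = (6 − 6) − 0 = 0, so Ȟ^0 ≅ 0
Ȟ^1 = (15 − 9) − 6 = 0 plus torsion [2], so Ȟ^1 ≅ Z/2
Ȟ^2 = (10 − 0) − 9 = 1, so Ȟ^2 ≅ Z


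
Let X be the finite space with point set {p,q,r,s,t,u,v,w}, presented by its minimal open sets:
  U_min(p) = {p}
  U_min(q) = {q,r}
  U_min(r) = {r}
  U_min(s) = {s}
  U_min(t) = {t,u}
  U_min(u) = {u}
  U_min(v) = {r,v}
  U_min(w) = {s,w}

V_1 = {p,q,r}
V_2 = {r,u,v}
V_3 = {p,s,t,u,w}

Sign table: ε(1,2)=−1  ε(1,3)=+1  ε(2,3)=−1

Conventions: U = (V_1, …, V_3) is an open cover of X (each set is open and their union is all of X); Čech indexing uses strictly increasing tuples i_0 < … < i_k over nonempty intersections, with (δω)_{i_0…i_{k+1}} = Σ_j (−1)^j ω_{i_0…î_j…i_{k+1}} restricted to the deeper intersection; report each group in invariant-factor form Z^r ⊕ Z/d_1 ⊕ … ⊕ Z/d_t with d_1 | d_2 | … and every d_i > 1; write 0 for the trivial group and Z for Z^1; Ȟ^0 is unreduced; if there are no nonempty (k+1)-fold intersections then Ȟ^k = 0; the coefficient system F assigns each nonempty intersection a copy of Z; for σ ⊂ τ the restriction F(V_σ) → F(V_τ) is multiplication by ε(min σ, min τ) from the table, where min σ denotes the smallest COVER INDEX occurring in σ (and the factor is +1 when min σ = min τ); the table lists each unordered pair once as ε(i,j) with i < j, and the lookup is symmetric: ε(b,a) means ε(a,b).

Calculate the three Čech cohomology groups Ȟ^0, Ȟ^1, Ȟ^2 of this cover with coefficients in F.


Ȟ^0 ≅ Z,  Ȟ^1 ≅ Z,  Ȟ^2 ≅ 0

nonempty intersections:
  V12={r} V13={p} V23={u}
C dims 3,3; δ0: rk 2, SNF 1^2
Ȟ^0: (3−2)−0=1 ⇒ Z
Ȟ^1: (3−0)−2=1 ⇒ Z
Ȟ^2: (0−0)−0=0 ⇒ 0


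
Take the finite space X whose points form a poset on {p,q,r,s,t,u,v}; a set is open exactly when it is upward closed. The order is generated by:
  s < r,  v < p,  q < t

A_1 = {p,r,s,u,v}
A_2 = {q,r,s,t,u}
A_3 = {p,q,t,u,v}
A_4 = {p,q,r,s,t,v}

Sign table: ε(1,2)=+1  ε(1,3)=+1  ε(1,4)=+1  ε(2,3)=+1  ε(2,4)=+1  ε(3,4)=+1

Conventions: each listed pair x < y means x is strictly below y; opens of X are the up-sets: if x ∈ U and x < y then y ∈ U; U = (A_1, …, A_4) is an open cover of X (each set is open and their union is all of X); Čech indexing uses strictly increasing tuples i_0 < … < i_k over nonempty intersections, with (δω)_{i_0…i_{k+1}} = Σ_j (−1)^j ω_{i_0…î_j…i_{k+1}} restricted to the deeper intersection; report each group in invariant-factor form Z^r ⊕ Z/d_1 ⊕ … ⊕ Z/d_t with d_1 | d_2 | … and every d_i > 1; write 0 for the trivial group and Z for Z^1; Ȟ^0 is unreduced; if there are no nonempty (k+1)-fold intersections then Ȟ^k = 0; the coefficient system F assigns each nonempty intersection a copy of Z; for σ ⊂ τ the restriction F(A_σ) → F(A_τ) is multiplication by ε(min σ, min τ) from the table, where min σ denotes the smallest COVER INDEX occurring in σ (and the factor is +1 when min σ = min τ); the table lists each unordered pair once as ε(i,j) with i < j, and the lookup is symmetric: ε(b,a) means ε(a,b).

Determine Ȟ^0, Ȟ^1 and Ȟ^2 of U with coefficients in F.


Ȟ^0 = Z, Ȟ^1 = 0 and Ȟ^2 = Z

nonempty overlaps:
  A12={r,s,u} A13={p,u,v} A14={p,r,s,v} A23={q,t,u} A24={q,r,s,t} A34={p,q,t,v}
  A123={u} A124={r,s} A134={p,v} A234={q,t}
C dims 4,6,4; δ0: rk 3, SNF 1^3; δ1: rk 3, SNF 1^3
degree 0: 4−3−0 = 1 → Ȟ^0 ≅ Z
degree 1: 6−3−3 = 0 → Ȟ^1 ≅ 0
degree 2: 4−0−3 = 1 → Ȟ^2 ≅ Z


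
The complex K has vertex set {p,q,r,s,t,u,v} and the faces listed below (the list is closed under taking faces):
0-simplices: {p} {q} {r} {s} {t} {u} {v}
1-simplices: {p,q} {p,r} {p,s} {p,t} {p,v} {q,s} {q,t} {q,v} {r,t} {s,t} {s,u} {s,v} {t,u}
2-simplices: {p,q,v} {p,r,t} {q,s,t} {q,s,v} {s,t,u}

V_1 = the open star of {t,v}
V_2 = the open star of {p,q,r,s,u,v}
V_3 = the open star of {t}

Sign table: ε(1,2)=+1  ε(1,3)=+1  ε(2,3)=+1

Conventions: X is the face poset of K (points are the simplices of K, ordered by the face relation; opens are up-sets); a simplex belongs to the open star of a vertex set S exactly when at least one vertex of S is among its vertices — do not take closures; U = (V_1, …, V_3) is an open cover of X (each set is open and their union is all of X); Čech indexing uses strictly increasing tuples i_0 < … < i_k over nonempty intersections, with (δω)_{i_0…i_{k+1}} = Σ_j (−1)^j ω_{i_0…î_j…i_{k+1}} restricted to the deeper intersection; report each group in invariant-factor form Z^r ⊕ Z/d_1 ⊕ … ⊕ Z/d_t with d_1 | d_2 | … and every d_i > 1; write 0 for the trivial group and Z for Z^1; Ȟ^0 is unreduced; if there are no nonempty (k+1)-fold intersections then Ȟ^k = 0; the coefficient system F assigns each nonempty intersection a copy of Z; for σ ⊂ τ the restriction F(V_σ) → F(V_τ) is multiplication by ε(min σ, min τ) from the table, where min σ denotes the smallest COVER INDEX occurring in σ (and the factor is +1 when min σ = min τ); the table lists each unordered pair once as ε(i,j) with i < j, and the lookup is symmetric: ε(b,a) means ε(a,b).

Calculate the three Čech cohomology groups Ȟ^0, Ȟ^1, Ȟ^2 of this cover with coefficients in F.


Ȟ^0 ≅ Z, Ȟ^1 ≅ 0 and Ȟ^2 ≅ 0

nerve simplices:
  V1={{t},{v},{p,t},{p,v},{q,t},{q,v},{r,t},{s,t},{s,v},{t,u},{p,q,v},{p,r,t},{q,s,t},{q,s,v},{s,t,u}} V2={{p},{q},{r},{s},{u},{v},{p,q},{p,r},{p,s},{p,t},{p,v},{q,s},{q,t},{q,v},{r,t},{s,t},{s,u},{s,v},{t,u},{p,q,v},{p,r,t},{q,s,t},{q,s,v},{s,t,u}} V3={{t},{p,t},{q,t},{r,t},{s,t},{t,u},{p,r,t},{q,s,t},{s,t,u}}
  V12={{v},{p,t},{p,v},{q,t},{q,v},{r,t},{s,t},{s,v},{t,u},{p,q,v},{p,r,t},{q,s,t},{q,s,v},{s,t,u}} V13={{t},{p,t},{q,t},{r,t},{s,t},{t,u},{p,r,t},{q,s,t},{s,t,u}} V23={{p,t},{q,t},{r,t},{s,t},{t,u},{p,r,t},{q,s,t},{s,t,u}}
  V123={{p,t},{q,t},{r,t},{s,t},{t,u},{p,r,t},{q,s,t},{s,t,u}}
C dims 3,3,1; δ0: rk 2, SNF 1^2; δ1: rk 1, SNF 1^1
degree 0: 3−2−0 = 1 → Ȟ^0 ≅ Z
degree 1: 3−1−2 = 0 → Ȟ^1 ≅ 0
degree 2: 1−0−1 = 0 → Ȟ^2 ≅ 0


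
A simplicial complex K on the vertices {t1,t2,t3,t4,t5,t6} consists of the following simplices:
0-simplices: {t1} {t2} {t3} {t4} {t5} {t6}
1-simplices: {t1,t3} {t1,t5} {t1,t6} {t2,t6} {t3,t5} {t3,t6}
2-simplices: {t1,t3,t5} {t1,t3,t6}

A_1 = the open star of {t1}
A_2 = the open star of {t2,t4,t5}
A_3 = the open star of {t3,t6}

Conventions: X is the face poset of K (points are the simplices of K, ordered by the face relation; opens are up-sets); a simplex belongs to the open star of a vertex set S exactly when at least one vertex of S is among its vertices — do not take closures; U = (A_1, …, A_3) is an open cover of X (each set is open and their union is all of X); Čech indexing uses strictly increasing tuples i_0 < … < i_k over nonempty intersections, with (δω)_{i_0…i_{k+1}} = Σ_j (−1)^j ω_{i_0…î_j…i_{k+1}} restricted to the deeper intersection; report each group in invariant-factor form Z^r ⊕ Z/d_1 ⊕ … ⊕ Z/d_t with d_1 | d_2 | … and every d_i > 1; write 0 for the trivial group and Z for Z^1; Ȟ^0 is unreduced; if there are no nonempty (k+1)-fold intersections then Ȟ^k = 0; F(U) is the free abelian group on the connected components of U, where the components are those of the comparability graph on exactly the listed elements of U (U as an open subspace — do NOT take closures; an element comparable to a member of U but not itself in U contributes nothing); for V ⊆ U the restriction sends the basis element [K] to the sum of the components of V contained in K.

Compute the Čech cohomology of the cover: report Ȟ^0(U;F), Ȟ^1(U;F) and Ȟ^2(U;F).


nonempty overlaps:
  A1={{t1},{t1,t3},{t1,t5},{t1,t6},{t1,t3,t5},{t1,t3,t6}} A2={{t2},{t4},{t5},{t1,t5},{t2,t6},{t3,t5},{t1,t3,t5}} A3={{t3},{t6},{t1,t3},{t1,t6},{t2,t6},{t3,t5},{t3,t6},{t1,t3,t5},{t1,t3,t6}}
  A12={{t1,t5},{t1,t3,t5}} A13={{t1,t3},{t1,t6},{t1,t3,t5},{t1,t3,t6}} A23={{t2,t6},{t3,t5},{t1,t3,t5}}
  A123={{t1,t3,t5}}
components per intersection:
  A1: {{t1},{t1,t3},{t1,t5},{t1,t6},{t1,t3,t5},{t1,t3,t6}}
  A2: {{t2},{t2,t6}} {{t4}} {{t5},{t1,t5},{t3,t5},{t1,t3,t5}}
  A3: {{t3},{t6},{t1,t3},{t1,t6},{t2,t6},{t3,t5},{t3,t6},{t1,t3,t5},{t1,t3,t6}}
  A12: {{t1,t5},{t1,t3,t5}}
  A13: {{t1,t3},{t1,t6},{t1,t3,t5},{t1,t3,t6}}
  A23: {{t2,t6}} {{t3,t5},{t1,t3,t5}}
  A123: {{t1,t3,t5}}
C dims 5,4,1; δ0: rk 3, SNF 1^3; δ1: rk 1, SNF 1^1
degree 0: 5−3−0 = 2 → Ȟ^0 ≅ Z^2
degree 1: 4−1−3 = 0 → Ȟ^1 ≅ 0
degree 2: 1−0−1 = 0 → Ȟ^2 ≅ 0

Ȟ^0 ≅ Z^2; Ȟ^1 ≅ 0; Ȟ^2 ≅ 0
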